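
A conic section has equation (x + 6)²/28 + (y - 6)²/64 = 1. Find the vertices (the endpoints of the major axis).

(-6, -2) and (-6, 14)

Center (-6, 6). The larger denominator 64 sits under the y-term, so the major axis is vertical; a² = 64, b² = 28.
a = 8. Vertices at (h, k ± a).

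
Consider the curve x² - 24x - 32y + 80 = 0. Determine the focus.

Only x is squared. Complete the square in x: (x - 12)² = 32(y + 2).
Vertex (12, -2); 4p = 32 so p = 8. Opens up.
Focus is p units from the vertex along the axis: (h, k + p).

(12, 6)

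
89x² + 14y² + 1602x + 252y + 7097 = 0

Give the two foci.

Group: 89(x² + 18x) + 14(y² + 18y) = -7097
Completing the square gives 89(x + 9)² + 14(y + 9)² = -7097 + 7209 + 1134 = 1246.
Dividing both sides by 1246: (x + 9)²/14 + (y + 9)²/89 = 1
Ellipse, center (-9, -9), major axis vertical; a² = 89, b² = 14.
c² = a² - b² = 89 - 14 = 75, so c = 5√3.
Foci lie on the vertical axis through the center: (h, k ± c).

(-9, -9 - 5√3) and (-9, -9 + 5√3)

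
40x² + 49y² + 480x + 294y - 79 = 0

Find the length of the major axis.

14

Group: 40(x² + 12x) + 49(y² + 6y) = 79
Complete the square: 40(x + 6)² + 49(y + 3)² = 79 + 1440 + 441 = 1960
Divide by 1960: (x + 6)²/49 + (y + 3)²/40 = 1
Ellipse, center (-6, -3), major axis horizontal; a² = 49, b² = 40.
a² = 49 so a = 7; the major axis has length 2a = 14.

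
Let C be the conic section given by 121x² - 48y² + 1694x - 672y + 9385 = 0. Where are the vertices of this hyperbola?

(-7, -18) and (-7, 4)

Group: 121(x² + 14x) -48(y² + 14y) = -9385
Complete the square: 121(x + 7)² -48(y + 7)² = -9385 + 5929 - 2352 = -5808
Dividing both sides by -5808: (y + 7)²/121 - (x + 7)²/48 = 1
Hyperbola, center (-7, -7), transverse axis vertical; a² = 121, b² = 48.
a = 11. Vertices at (h, k ± a).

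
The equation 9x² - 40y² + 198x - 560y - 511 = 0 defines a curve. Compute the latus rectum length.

80/3

9(x² + 22x) -40(y² + 14y) = 511
Completing the square gives 9(x + 11)² -40(y + 7)² = 511 + 1089 - 1960 = -360.
Divide through by -360 to get (y + 7)²/9 - (x + 11)²/40 = 1.
Hyperbola, center (-11, -7), transverse axis vertical; a² = 9, b² = 40.
Latus rectum length = 2b²/a = 2·40/3 = 80/3.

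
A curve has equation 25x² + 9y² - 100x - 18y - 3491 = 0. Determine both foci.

(2, -15) and (2, 17)

Group the x- and y-terms: 25(x² - 4x) + 9(y² - 2y) = 3491
Complete the square in x and y: 25(x - 2)² + 9(y - 1)² = 3491 + 100 + 9 = 3600
Divide through by 3600 to get (x - 2)²/144 + (y - 1)²/400 = 1.
Ellipse, center (2, 1), major axis vertical; a² = 400, b² = 144.
c² = a² - b² = 400 - 144 = 256, so c = 16.
Foci lie on the vertical axis through the center: (h, k ± c).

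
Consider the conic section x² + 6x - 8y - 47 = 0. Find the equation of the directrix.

Only x is squared. Complete the square in x: (x + 3)² = 8(y + 7).
Vertex (-3, -7); 4p = 8 so p = 2. Opens up.
Directrix is the horizontal line y = k − p = -7 − (2) = -9.

y = -9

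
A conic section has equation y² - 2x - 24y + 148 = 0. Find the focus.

Only y is squared. Complete the square in y: (y - 12)² = 2(x - 2).
Vertex (2, 12); 4p = 2 so p = 1/2. Opens right.
Focus is p units from the vertex along the axis: (h + p, k).

(5/2, 12)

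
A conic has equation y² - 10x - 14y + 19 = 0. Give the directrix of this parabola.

Only y is squared. Complete the square in y: (y - 7)² = 10(x + 3).
Vertex (-3, 7); 4p = 10 so p = 5/2. Opens right.
Directrix is the vertical line x = h − p = -3 − (5/2) = -11/2.

x = -11/2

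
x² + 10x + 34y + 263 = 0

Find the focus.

(-5, -31/2)

Only x is squared. Complete the square in x: (x + 5)² = -34(y + 7).
Vertex (-5, -7); 4p = -34 so p = -17/2. Opens down.
Focus is p units from the vertex along the axis: (h, k + p).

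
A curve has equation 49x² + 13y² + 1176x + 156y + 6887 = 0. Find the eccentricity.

Collect terms: 49(x² + 24x) + 13(y² + 12y) = -6887
Completing the square gives 49(x + 12)² + 13(y + 6)² = -6887 + 7056 + 468 = 637.
Divide by 637: (x + 12)²/13 + (y + 6)²/49 = 1
Ellipse, center (-12, -6), major axis vertical; a² = 49, b² = 13.
c² = a² - b² = 36, so c = 6.
e = c/a = 6/7.

e = 6/7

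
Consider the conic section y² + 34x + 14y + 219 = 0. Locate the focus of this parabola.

Only y is squared. Complete the square in y: (y + 7)² = -34(x + 5).
Vertex (-5, -7); 4p = -34 so p = -17/2. Opens left.
Focus is p units from the vertex along the axis: (h + p, k).

(-27/2, -7)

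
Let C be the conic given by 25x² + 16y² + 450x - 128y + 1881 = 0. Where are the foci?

(-9, 1) and (-9, 7)

Collect terms: 25(x² + 18x) + 16(y² - 8y) = -1881
25(x + 9)² + 16(y - 4)² = -1881 + 2025 + 256 = 400
Dividing both sides by 400: (x + 9)²/16 + (y - 4)²/25 = 1
Ellipse, center (-9, 4), major axis vertical; a² = 25, b² = 16.
c² = a² - b² = 25 - 16 = 9, so c = 3.
Foci lie on the vertical axis through the center: (h, k ± c).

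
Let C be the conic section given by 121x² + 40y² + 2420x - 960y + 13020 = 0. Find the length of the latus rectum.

80/11

Group: 121(x² + 20x) + 40(y² - 24y) = -13020
Complete the square in x and y: 121(x + 10)² + 40(y - 12)² = -13020 + 12100 + 5760 = 4840
Divide by 4840: (x + 10)²/40 + (y - 12)²/121 = 1
Ellipse, center (-10, 12), major axis vertical; a² = 121, b² = 40.
Latus rectum length = 2b²/a = 2·40/11 = 80/11.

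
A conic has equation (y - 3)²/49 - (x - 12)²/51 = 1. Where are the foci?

(12, -7) and (12, 13)

Center (12, 3). The positive term is the y-term, so the transverse axis is vertical; a² = 49, b² = 51.
c² = a² + b² = 49 + 51 = 100, so c = 10.
Foci lie on the vertical axis through the center: (h, k ± c).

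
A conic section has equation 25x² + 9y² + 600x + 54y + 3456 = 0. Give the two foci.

Group the x- and y-terms: 25(x² + 24x) + 9(y² + 6y) = -3456
Complete the square in x and y: 25(x + 12)² + 9(y + 3)² = -3456 + 3600 + 81 = 225
Divide by 225: (x + 12)²/9 + (y + 3)²/25 = 1
Ellipse, center (-12, -3), major axis vertical; a² = 25, b² = 9.
c² = a² - b² = 25 - 9 = 16, so c = 4.
Foci lie on the vertical axis through the center: (h, k ± c).

(-12, -7) and (-12, 1)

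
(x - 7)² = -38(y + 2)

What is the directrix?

y = 15/2

Vertex (7, -2); 4p = -38 so p = -19/2. Opens down.
Directrix is the horizontal line y = k − p = -2 − (-19/2) = 15/2.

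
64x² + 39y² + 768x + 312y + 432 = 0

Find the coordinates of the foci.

(-6, -9) and (-6, 1)

64(x² + 12x) + 39(y² + 8y) = -432
Completing the square gives 64(x + 6)² + 39(y + 4)² = -432 + 2304 + 624 = 2496.
Divide through by 2496 to get (x + 6)²/39 + (y + 4)²/64 = 1.
Ellipse, center (-6, -4), major axis vertical; a² = 64, b² = 39.
c² = a² - b² = 64 - 39 = 25, so c = 5.
Foci lie on the vertical axis through the center: (h, k ± c).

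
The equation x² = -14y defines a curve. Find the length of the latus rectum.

Vertex (0, 0); 4p = -14 so p = -7/2. Opens down.
Latus rectum length = |4p| = 14.

14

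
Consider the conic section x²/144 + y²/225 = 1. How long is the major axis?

30

Center (0, 0). The larger denominator 225 sits under the y-term, so the major axis is vertical; a² = 225, b² = 144.
a² = 225 so a = 15; the major axis has length 2a = 30.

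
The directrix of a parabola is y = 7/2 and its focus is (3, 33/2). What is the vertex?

(3, 10)

The vertex is the midpoint between the focus and the directrix along the axis of symmetry.
Axis is vertical (directrix is horizontal). Vertex y-coordinate = (33/2 + 7/2)/2 = 10; x-coordinate = 3.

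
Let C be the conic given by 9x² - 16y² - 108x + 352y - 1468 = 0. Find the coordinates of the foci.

Group the x- and y-terms: 9(x² - 12x) -16(y² - 22y) = 1468
9(x - 6)² -16(y - 11)² = 1468 + 324 - 1936 = -144
Dividing both sides by -144: (y - 11)²/9 - (x - 6)²/16 = 1
Hyperbola, center (6, 11), transverse axis vertical; a² = 9, b² = 16.
c² = a² + b² = 9 + 16 = 25, so c = 5.
Foci lie on the vertical axis through the center: (h, k ± c).

(6, 6) and (6, 16)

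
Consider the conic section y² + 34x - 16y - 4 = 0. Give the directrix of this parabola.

x = 21/2

Only y is squared. Complete the square in y: (y - 8)² = -34(x - 2).
Vertex (2, 8); 4p = -34 so p = -17/2. Opens left.
Directrix is the vertical line x = h − p = 2 − (-17/2) = 21/2.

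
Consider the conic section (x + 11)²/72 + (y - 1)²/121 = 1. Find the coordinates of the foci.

(-11, -6) and (-11, 8)

Center (-11, 1). The larger denominator 121 sits under the y-term, so the major axis is vertical; a² = 121, b² = 72.
c² = a² - b² = 121 - 72 = 49, so c = 7.
Foci lie on the vertical axis through the center: (h, k ± c).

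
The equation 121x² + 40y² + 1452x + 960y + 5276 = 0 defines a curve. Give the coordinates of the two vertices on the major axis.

(-6, -23) and (-6, -1)

Collect terms: 121(x² + 12x) + 40(y² + 24y) = -5276
Complete the square in x and y: 121(x + 6)² + 40(y + 12)² = -5276 + 4356 + 5760 = 4840
Divide through by 4840 to get (x + 6)²/40 + (y + 12)²/121 = 1.
Ellipse, center (-6, -12), major axis vertical; a² = 121, b² = 40.
a = 11. Vertices at (h, k ± a).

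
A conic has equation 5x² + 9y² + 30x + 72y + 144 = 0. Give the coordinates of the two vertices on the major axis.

Group the x- and y-terms: 5(x² + 6x) + 9(y² + 8y) = -144
5(x + 3)² + 9(y + 4)² = -144 + 45 + 144 = 45
Divide by 45: (x + 3)²/9 + (y + 4)²/5 = 1
Ellipse, center (-3, -4), major axis horizontal; a² = 9, b² = 5.
a = 3. Vertices at (h ± a, k).

(-6, -4) and (0, -4)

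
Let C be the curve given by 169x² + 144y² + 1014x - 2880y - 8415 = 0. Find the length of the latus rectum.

Rearranging, 169(x² + 6x) + 144(y² - 20y) = 8415.
Complete the square: 169(x + 3)² + 144(y - 10)² = 8415 + 1521 + 14400 = 24336
Divide by 24336: (x + 3)²/144 + (y - 10)²/169 = 1
Ellipse, center (-3, 10), major axis vertical; a² = 169, b² = 144.
Latus rectum length = 2b²/a = 2·144/13 = 288/13.

288/13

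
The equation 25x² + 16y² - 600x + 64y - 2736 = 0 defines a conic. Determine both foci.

(12, -14) and (12, 10)

Group the x- and y-terms: 25(x² - 24x) + 16(y² + 4y) = 2736
Completing the square gives 25(x - 12)² + 16(y + 2)² = 2736 + 3600 + 64 = 6400.
Dividing both sides by 6400: (x - 12)²/256 + (y + 2)²/400 = 1
Ellipse, center (12, -2), major axis vertical; a² = 400, b² = 256.
c² = a² - b² = 400 - 256 = 144, so c = 12.
Foci lie on the vertical axis through the center: (h, k ± c).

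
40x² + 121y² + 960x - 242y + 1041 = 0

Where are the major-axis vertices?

Collect terms: 40(x² + 24x) + 121(y² - 2y) = -1041
Complete the square: 40(x + 12)² + 121(y - 1)² = -1041 + 5760 + 121 = 4840
Divide by 4840: (x + 12)²/121 + (y - 1)²/40 = 1
Ellipse, center (-12, 1), major axis horizontal; a² = 121, b² = 40.
a = 11. Vertices at (h ± a, k).

(-23, 1) and (-1, 1)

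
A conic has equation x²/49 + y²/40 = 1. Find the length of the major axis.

Center (0, 0). The larger denominator 49 sits under the x-term, so the major axis is horizontal; a² = 49, b² = 40.
a² = 49 so a = 7; the major axis has length 2a = 14.

14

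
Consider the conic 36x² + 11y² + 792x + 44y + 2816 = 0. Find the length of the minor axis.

36(x² + 22x) + 11(y² + 4y) = -2816
36(x + 11)² + 11(y + 2)² = -2816 + 4356 + 44 = 1584
Dividing both sides by 1584: (x + 11)²/44 + (y + 2)²/144 = 1
Ellipse, center (-11, -2), major axis vertical; a² = 144, b² = 44.
b² = 44 so b = 2√11; the minor axis has length 2b = 4√11.

4√11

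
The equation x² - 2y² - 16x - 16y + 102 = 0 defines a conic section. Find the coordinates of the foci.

Group: (x² - 16x) -2(y² + 8y) = -102
Completing the square gives (x - 8)² -2(y + 4)² = -102 + 64 - 32 = -70.
Divide through by -70 to get (y + 4)²/35 - (x - 8)²/70 = 1.
Hyperbola, center (8, -4), transverse axis vertical; a² = 35, b² = 70.
c² = a² + b² = 35 + 70 = 105, so c = √105.
Foci lie on the vertical axis through the center: (h, k ± c).

(8, -4 - √105) and (8, -4 + √105)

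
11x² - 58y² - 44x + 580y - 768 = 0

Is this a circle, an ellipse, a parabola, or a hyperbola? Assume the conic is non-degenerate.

hyperbola

No xy term. Coefficients of x² and y² are A = 11, C = -58.
A and C have opposite signs ⇒ hyperbola.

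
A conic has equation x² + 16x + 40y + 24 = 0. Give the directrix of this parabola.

Only x is squared. Complete the square in x: (x + 8)² = -40(y - 1).
Vertex (-8, 1); 4p = -40 so p = -10. Opens down.
Directrix is the horizontal line y = k − p = 1 − (-10) = 11.

y = 11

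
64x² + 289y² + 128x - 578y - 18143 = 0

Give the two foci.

(-16, 1) and (14, 1)

Collect terms: 64(x² + 2x) + 289(y² - 2y) = 18143
64(x + 1)² + 289(y - 1)² = 18143 + 64 + 289 = 18496
Divide by 18496: (x + 1)²/289 + (y - 1)²/64 = 1
Ellipse, center (-1, 1), major axis horizontal; a² = 289, b² = 64.
c² = a² - b² = 289 - 64 = 225, so c = 15.
Foci lie on the horizontal axis through the center: (h ± c, k).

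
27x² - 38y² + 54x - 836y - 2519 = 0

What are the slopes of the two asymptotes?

Group the x- and y-terms: 27(x² + 2x) -38(y² + 22y) = 2519
Complete the square in x and y: 27(x + 1)² -38(y + 11)² = 2519 + 27 - 4598 = -2052
Dividing both sides by -2052: (y + 11)²/54 - (x + 1)²/76 = 1
Hyperbola, center (-1, -11), transverse axis vertical; a² = 54, b² = 76.
For a vertical hyperbola the asymptotes have slope ±a/b.
Here that is ±3√6/2√19 = ±3√114/38.

3√114/38 and -3√114/38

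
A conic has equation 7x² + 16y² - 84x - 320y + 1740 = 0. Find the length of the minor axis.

Collect terms: 7(x² - 12x) + 16(y² - 20y) = -1740
7(x - 6)² + 16(y - 10)² = -1740 + 252 + 1600 = 112
Divide through by 112 to get (x - 6)²/16 + (y - 10)²/7 = 1.
Ellipse, center (6, 10), major axis horizontal; a² = 16, b² = 7.
b² = 7 so b = √7; the minor axis has length 2b = 2√7.

2√7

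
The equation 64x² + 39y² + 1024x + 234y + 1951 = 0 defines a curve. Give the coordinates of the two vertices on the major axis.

(-8, -11) and (-8, 5)

Rearranging, 64(x² + 16x) + 39(y² + 6y) = -1951.
64(x + 8)² + 39(y + 3)² = -1951 + 4096 + 351 = 2496
Divide through by 2496 to get (x + 8)²/39 + (y + 3)²/64 = 1.
Ellipse, center (-8, -3), major axis vertical; a² = 64, b² = 39.
a = 8. Vertices at (h, k ± a).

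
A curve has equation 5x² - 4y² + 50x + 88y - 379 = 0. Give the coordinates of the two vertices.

(-7, 11) and (-3, 11)

Rearranging, 5(x² + 10x) -4(y² - 22y) = 379.
Completing the square gives 5(x + 5)² -4(y - 11)² = 379 + 125 - 484 = 20.
Divide through by 20 to get (x + 5)²/4 - (y - 11)²/5 = 1.
Hyperbola, center (-5, 11), transverse axis horizontal; a² = 4, b² = 5.
a = 2. Vertices at (h ± a, k).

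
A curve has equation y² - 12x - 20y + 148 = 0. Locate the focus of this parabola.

(7, 10)

Only y is squared. Complete the square in y: (y - 10)² = 12(x - 4).
Vertex (4, 10); 4p = 12 so p = 3. Opens right.
Focus is p units from the vertex along the axis: (h + p, k).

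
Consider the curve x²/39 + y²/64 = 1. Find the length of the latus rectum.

Center (0, 0). The larger denominator 64 sits under the y-term, so the major axis is vertical; a² = 64, b² = 39.
Latus rectum length = 2b²/a = 2·39/8 = 39/4.

39/4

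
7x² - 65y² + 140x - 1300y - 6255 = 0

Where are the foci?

Group: 7(x² + 20x) -65(y² + 20y) = 6255
Complete the square in x and y: 7(x + 10)² -65(y + 10)² = 6255 + 700 - 6500 = 455
Divide by 455: (x + 10)²/65 - (y + 10)²/7 = 1
Hyperbola, center (-10, -10), transverse axis horizontal; a² = 65, b² = 7.
c² = a² + b² = 65 + 7 = 72, so c = 6√2.
Foci lie on the horizontal axis through the center: (h ± c, k).

(-10 - 6√2, -10) and (-10 + 6√2, -10)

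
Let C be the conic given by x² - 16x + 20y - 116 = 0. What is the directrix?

y = 14

Only x is squared. Complete the square in x: (x - 8)² = -20(y - 9).
Vertex (8, 9); 4p = -20 so p = -5. Opens down.
Directrix is the horizontal line y = k − p = 9 − (-5) = 14.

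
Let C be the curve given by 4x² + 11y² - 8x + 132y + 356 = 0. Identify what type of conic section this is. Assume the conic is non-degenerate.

No xy term. Coefficients of x² and y² are A = 4, C = 11.
A and C have the same sign but A ≠ C ⇒ ellipse.

ellipse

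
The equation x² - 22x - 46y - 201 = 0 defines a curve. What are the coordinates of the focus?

(11, 9/2)

Only x is squared. Complete the square in x: (x - 11)² = 46(y + 7).
Vertex (11, -7); 4p = 46 so p = 23/2. Opens up.
Focus is p units from the vertex along the axis: (h, k + p).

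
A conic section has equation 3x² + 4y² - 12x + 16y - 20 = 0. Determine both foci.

Group the x- and y-terms: 3(x² - 4x) + 4(y² + 4y) = 20
Complete the square in x and y: 3(x - 2)² + 4(y + 2)² = 20 + 12 + 16 = 48
Dividing both sides by 48: (x - 2)²/16 + (y + 2)²/12 = 1
Ellipse, center (2, -2), major axis horizontal; a² = 16, b² = 12.
c² = a² - b² = 16 - 12 = 4, so c = 2.
Foci lie on the horizontal axis through the center: (h ± c, k).

(0, -2) and (4, -2)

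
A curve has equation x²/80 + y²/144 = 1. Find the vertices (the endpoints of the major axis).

(0, -12) and (0, 12)

Center (0, 0). The larger denominator 144 sits under the y-term, so the major axis is vertical; a² = 144, b² = 80.
a = 12. Vertices at (h, k ± a).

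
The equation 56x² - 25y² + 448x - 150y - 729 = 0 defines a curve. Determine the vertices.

(-9, -3) and (1, -3)

56(x² + 8x) -25(y² + 6y) = 729
56(x + 4)² -25(y + 3)² = 729 + 896 - 225 = 1400
Dividing both sides by 1400: (x + 4)²/25 - (y + 3)²/56 = 1
Hyperbola, center (-4, -3), transverse axis horizontal; a² = 25, b² = 56.
a = 5. Vertices at (h ± a, k).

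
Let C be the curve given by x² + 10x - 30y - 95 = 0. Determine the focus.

(-5, 7/2)

Only x is squared. Complete the square in x: (x + 5)² = 30(y + 4).
Vertex (-5, -4); 4p = 30 so p = 15/2. Opens up.
Focus is p units from the vertex along the axis: (h, k + p).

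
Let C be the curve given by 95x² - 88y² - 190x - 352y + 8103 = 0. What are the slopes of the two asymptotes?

√2090/44 and -√2090/44

Group the x- and y-terms: 95(x² - 2x) -88(y² + 4y) = -8103
95(x - 1)² -88(y + 2)² = -8103 + 95 - 352 = -8360
Divide by -8360: (y + 2)²/95 - (x - 1)²/88 = 1
Hyperbola, center (1, -2), transverse axis vertical; a² = 95, b² = 88.
For a vertical hyperbola the asymptotes have slope ±a/b.
Here that is ±√95/2√22 = ±√2090/44.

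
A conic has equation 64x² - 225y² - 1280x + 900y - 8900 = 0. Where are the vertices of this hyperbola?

(-5, 2) and (25, 2)

Collect terms: 64(x² - 20x) -225(y² - 4y) = 8900
64(x - 10)² -225(y - 2)² = 8900 + 6400 - 900 = 14400
Divide through by 14400 to get (x - 10)²/225 - (y - 2)²/64 = 1.
Hyperbola, center (10, 2), transverse axis horizontal; a² = 225, b² = 64.
a = 15. Vertices at (h ± a, k).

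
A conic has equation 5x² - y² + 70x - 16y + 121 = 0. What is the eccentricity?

e = √6

Group: 5(x² + 14x) -(y² + 16y) = -121
Complete the square: 5(x + 7)² -(y + 8)² = -121 + 245 - 64 = 60
Divide through by 60 to get (x + 7)²/12 - (y + 8)²/60 = 1.
Hyperbola, center (-7, -8), transverse axis horizontal; a² = 12, b² = 60.
c² = a² + b² = 72, so c = 6√2.
e = c/a = 6√2/2√3 = √6.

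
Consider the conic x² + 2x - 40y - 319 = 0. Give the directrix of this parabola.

Only x is squared. Complete the square in x: (x + 1)² = 40(y + 8).
Vertex (-1, -8); 4p = 40 so p = 10. Opens up.
Directrix is the horizontal line y = k − p = -8 − (10) = -18.

y = -18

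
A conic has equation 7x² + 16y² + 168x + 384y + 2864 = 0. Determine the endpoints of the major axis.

(-20, -12) and (-4, -12)

Group the x- and y-terms: 7(x² + 24x) + 16(y² + 24y) = -2864
7(x + 12)² + 16(y + 12)² = -2864 + 1008 + 2304 = 448
Divide by 448: (x + 12)²/64 + (y + 12)²/28 = 1
Ellipse, center (-12, -12), major axis horizontal; a² = 64, b² = 28.
a = 8. Vertices at (h ± a, k).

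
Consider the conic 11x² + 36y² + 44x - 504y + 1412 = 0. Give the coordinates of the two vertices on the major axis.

Group: 11(x² + 4x) + 36(y² - 14y) = -1412
Complete the square in x and y: 11(x + 2)² + 36(y - 7)² = -1412 + 44 + 1764 = 396
Divide by 396: (x + 2)²/36 + (y - 7)²/11 = 1
Ellipse, center (-2, 7), major axis horizontal; a² = 36, b² = 11.
a = 6. Vertices at (h ± a, k).

(-8, 7) and (4, 7)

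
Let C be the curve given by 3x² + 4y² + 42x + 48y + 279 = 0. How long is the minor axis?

2√3

Rearranging, 3(x² + 14x) + 4(y² + 12y) = -279.
Complete the square in x and y: 3(x + 7)² + 4(y + 6)² = -279 + 147 + 144 = 12
Dividing both sides by 12: (x + 7)²/4 + (y + 6)²/3 = 1
Ellipse, center (-7, -6), major axis horizontal; a² = 4, b² = 3.
b² = 3 so b = √3; the minor axis has length 2b = 2√3.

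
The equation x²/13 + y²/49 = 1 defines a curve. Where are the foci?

(0, -6) and (0, 6)

Center (0, 0). The larger denominator 49 sits under the y-term, so the major axis is vertical; a² = 49, b² = 13.
c² = a² - b² = 49 - 13 = 36, so c = 6.
Foci lie on the vertical axis through the center: (h, k ± c).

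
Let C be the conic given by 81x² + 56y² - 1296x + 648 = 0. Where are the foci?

(8, -5) and (8, 5)

Rearranging, 81(x² - 16x) + 56y² = -648.
Complete the square: 81(x - 8)² + 56y² = -648 + 5184 + 0 = 4536
Divide by 4536: (x - 8)²/56 + y²/81 = 1
Ellipse, center (8, 0), major axis vertical; a² = 81, b² = 56.
c² = a² - b² = 81 - 56 = 25, so c = 5.
Foci lie on the vertical axis through the center: (h, k ± c).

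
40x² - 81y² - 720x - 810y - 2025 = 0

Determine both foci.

Rearranging, 40(x² - 18x) -81(y² + 10y) = 2025.
40(x - 9)² -81(y + 5)² = 2025 + 3240 - 2025 = 3240
Dividing both sides by 3240: (x - 9)²/81 - (y + 5)²/40 = 1
Hyperbola, center (9, -5), transverse axis horizontal; a² = 81, b² = 40.
c² = a² + b² = 81 + 40 = 121, so c = 11.
Foci lie on the horizontal axis through the center: (h ± c, k).

(-2, -5) and (20, -5)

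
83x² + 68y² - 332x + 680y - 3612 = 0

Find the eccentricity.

Group: 83(x² - 4x) + 68(y² + 10y) = 3612
Complete the square in x and y: 83(x - 2)² + 68(y + 5)² = 3612 + 332 + 1700 = 5644
Dividing both sides by 5644: (x - 2)²/68 + (y + 5)²/83 = 1
Ellipse, center (2, -5), major axis vertical; a² = 83, b² = 68.
c² = a² - b² = 15, so c = √15.
e = c/a = √15/√83 = √1245/83.

e = √1245/83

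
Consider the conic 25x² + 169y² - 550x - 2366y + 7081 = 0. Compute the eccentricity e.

25(x² - 22x) + 169(y² - 14y) = -7081
25(x - 11)² + 169(y - 7)² = -7081 + 3025 + 8281 = 4225
Divide through by 4225 to get (x - 11)²/169 + (y - 7)²/25 = 1.
Ellipse, center (11, 7), major axis horizontal; a² = 169, b² = 25.
c² = a² - b² = 144, so c = 12.
e = c/a = 12/13.

e = 12/13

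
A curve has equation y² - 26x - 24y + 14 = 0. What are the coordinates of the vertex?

Only y is squared. Complete the square in y: (y - 12)² = 26(x + 5).
Vertex (-5, 12); 4p = 26 so p = 13/2. Opens right.

(-5, 12)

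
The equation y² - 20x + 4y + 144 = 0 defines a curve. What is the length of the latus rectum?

20

Only y is squared. Complete the square in y: (y + 2)² = 20(x - 7).
Vertex (7, -2); 4p = 20 so p = 5. Opens right.
Latus rectum length = |4p| = 20.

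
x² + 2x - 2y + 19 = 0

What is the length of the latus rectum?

Only x is squared. Complete the square in x: (x + 1)² = 2(y - 9).
Vertex (-1, 9); 4p = 2 so p = 1/2. Opens up.
Latus rectum length = |4p| = 2.

2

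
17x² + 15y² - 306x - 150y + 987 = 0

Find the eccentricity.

Group: 17(x² - 18x) + 15(y² - 10y) = -987
Complete the square: 17(x - 9)² + 15(y - 5)² = -987 + 1377 + 375 = 765
Divide by 765: (x - 9)²/45 + (y - 5)²/51 = 1
Ellipse, center (9, 5), major axis vertical; a² = 51, b² = 45.
c² = a² - b² = 6, so c = √6.
e = c/a = √6/√51 = √34/17.

e = √34/17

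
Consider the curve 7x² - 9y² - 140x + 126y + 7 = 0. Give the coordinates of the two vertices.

(4, 7) and (16, 7)

Group the x- and y-terms: 7(x² - 20x) -9(y² - 14y) = -7
Complete the square in x and y: 7(x - 10)² -9(y - 7)² = -7 + 700 - 441 = 252
Divide through by 252 to get (x - 10)²/36 - (y - 7)²/28 = 1.
Hyperbola, center (10, 7), transverse axis horizontal; a² = 36, b² = 28.
a = 6. Vertices at (h ± a, k).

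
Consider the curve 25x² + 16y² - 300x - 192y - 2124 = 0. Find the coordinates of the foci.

(6, -3) and (6, 15)

Collect terms: 25(x² - 12x) + 16(y² - 12y) = 2124
Complete the square in x and y: 25(x - 6)² + 16(y - 6)² = 2124 + 900 + 576 = 3600
Divide through by 3600 to get (x - 6)²/144 + (y - 6)²/225 = 1.
Ellipse, center (6, 6), major axis vertical; a² = 225, b² = 144.
c² = a² - b² = 225 - 144 = 81, so c = 9.
Foci lie on the vertical axis through the center: (h, k ± c).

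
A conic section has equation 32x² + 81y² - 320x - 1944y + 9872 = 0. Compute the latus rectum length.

64/9

Group the x- and y-terms: 32(x² - 10x) + 81(y² - 24y) = -9872
Completing the square gives 32(x - 5)² + 81(y - 12)² = -9872 + 800 + 11664 = 2592.
Dividing both sides by 2592: (x - 5)²/81 + (y - 12)²/32 = 1
Ellipse, center (5, 12), major axis horizontal; a² = 81, b² = 32.
Latus rectum length = 2b²/a = 2·32/9 = 64/9.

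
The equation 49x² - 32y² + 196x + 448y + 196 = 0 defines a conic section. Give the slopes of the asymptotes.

49(x² + 4x) -32(y² - 14y) = -196
49(x + 2)² -32(y - 7)² = -196 + 196 - 1568 = -1568
Divide by -1568: (y - 7)²/49 - (x + 2)²/32 = 1
Hyperbola, center (-2, 7), transverse axis vertical; a² = 49, b² = 32.
For a vertical hyperbola the asymptotes have slope ±a/b.
Here that is ±7/4√2 = ±7√2/8.

7√2/8 and -7√2/8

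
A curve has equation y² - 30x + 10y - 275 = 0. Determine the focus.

(-5/2, -5)

Only y is squared. Complete the square in y: (y + 5)² = 30(x + 10).
Vertex (-10, -5); 4p = 30 so p = 15/2. Opens right.
Focus is p units from the vertex along the axis: (h + p, k).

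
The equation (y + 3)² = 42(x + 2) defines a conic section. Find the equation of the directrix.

Vertex (-2, -3); 4p = 42 so p = 21/2. Opens right.
Directrix is the vertical line x = h − p = -2 − (21/2) = -25/2.

x = -25/2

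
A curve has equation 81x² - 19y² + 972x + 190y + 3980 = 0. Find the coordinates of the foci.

Rearranging, 81(x² + 12x) -19(y² - 10y) = -3980.
Completing the square gives 81(x + 6)² -19(y - 5)² = -3980 + 2916 - 475 = -1539.
Divide by -1539: (y - 5)²/81 - (x + 6)²/19 = 1
Hyperbola, center (-6, 5), transverse axis vertical; a² = 81, b² = 19.
c² = a² + b² = 81 + 19 = 100, so c = 10.
Foci lie on the vertical axis through the center: (h, k ± c).

(-6, -5) and (-6, 15)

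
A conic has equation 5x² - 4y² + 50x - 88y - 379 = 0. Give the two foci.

5(x² + 10x) -4(y² + 22y) = 379
Complete the square: 5(x + 5)² -4(y + 11)² = 379 + 125 - 484 = 20
Dividing both sides by 20: (x + 5)²/4 - (y + 11)²/5 = 1
Hyperbola, center (-5, -11), transverse axis horizontal; a² = 4, b² = 5.
c² = a² + b² = 4 + 5 = 9, so c = 3.
Foci lie on the horizontal axis through the center: (h ± c, k).

(-8, -11) and (-2, -11)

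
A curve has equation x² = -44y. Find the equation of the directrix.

y = 11

Vertex (0, 0); 4p = -44 so p = -11. Opens down.
Directrix is the horizontal line y = k − p = 0 − (-11) = 11.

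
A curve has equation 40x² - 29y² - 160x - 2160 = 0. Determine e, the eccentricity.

e = √2001/29

Rearranging, 40(x² - 4x) -29y² = 2160.
Complete the square in x and y: 40(x - 2)² -29y² = 2160 + 160 + 0 = 2320
Divide by 2320: (x - 2)²/58 - y²/80 = 1
Hyperbola, center (2, 0), transverse axis horizontal; a² = 58, b² = 80.
c² = a² + b² = 138, so c = √138.
e = c/a = √138/√58 = √2001/29.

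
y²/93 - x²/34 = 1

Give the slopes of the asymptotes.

√3162/34 and -√3162/34

Center (0, 0). The positive term is the y-term, so the transverse axis is vertical; a² = 93, b² = 34.
For a vertical hyperbola the asymptotes have slope ±a/b.
Here that is ±√93/√34 = ±√3162/34.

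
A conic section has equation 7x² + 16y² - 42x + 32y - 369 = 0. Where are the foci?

Group: 7(x² - 6x) + 16(y² + 2y) = 369
Completing the square gives 7(x - 3)² + 16(y + 1)² = 369 + 63 + 16 = 448.
Divide by 448: (x - 3)²/64 + (y + 1)²/28 = 1
Ellipse, center (3, -1), major axis horizontal; a² = 64, b² = 28.
c² = a² - b² = 64 - 28 = 36, so c = 6.
Foci lie on the horizontal axis through the center: (h ± c, k).

(-3, -1) and (9, -1)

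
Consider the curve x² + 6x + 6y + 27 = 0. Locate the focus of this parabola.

Only x is squared. Complete the square in x: (x + 3)² = -6(y + 3).
Vertex (-3, -3); 4p = -6 so p = -3/2. Opens down.
Focus is p units from the vertex along the axis: (h, k + p).

(-3, -9/2)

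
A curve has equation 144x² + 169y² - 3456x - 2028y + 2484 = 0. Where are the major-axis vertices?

(-1, 6) and (25, 6)

144(x² - 24x) + 169(y² - 12y) = -2484
Complete the square in x and y: 144(x - 12)² + 169(y - 6)² = -2484 + 20736 + 6084 = 24336
Dividing both sides by 24336: (x - 12)²/169 + (y - 6)²/144 = 1
Ellipse, center (12, 6), major axis horizontal; a² = 169, b² = 144.
a = 13. Vertices at (h ± a, k).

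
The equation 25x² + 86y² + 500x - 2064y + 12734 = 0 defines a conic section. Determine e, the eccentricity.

Group: 25(x² + 20x) + 86(y² - 24y) = -12734
Complete the square in x and y: 25(x + 10)² + 86(y - 12)² = -12734 + 2500 + 12384 = 2150
Divide through by 2150 to get (x + 10)²/86 + (y - 12)²/25 = 1.
Ellipse, center (-10, 12), major axis horizontal; a² = 86, b² = 25.
c² = a² - b² = 61, so c = √61.
e = c/a = √61/√86 = √5246/86.

e = √5246/86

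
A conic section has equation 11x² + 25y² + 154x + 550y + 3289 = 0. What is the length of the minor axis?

2√11

Rearranging, 11(x² + 14x) + 25(y² + 22y) = -3289.
Complete the square in x and y: 11(x + 7)² + 25(y + 11)² = -3289 + 539 + 3025 = 275
Dividing both sides by 275: (x + 7)²/25 + (y + 11)²/11 = 1
Ellipse, center (-7, -11), major axis horizontal; a² = 25, b² = 11.
b² = 11 so b = √11; the minor axis has length 2b = 2√11.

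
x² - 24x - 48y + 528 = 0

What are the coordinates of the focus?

Only x is squared. Complete the square in x: (x - 12)² = 48(y - 8).
Vertex (12, 8); 4p = 48 so p = 12. Opens up.
Focus is p units from the vertex along the axis: (h, k + p).

(12, 20)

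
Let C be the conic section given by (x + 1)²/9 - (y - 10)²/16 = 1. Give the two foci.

Center (-1, 10). The positive term is the x-term, so the transverse axis is horizontal; a² = 9, b² = 16.
c² = a² + b² = 9 + 16 = 25, so c = 5.
Foci lie on the horizontal axis through the center: (h ± c, k).

(-6, 10) and (4, 10)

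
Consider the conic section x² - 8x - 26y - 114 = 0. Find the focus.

Only x is squared. Complete the square in x: (x - 4)² = 26(y + 5).
Vertex (4, -5); 4p = 26 so p = 13/2. Opens up.
Focus is p units from the vertex along the axis: (h, k + p).

(4, 3/2)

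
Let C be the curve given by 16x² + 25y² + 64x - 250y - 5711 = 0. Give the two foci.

(-14, 5) and (10, 5)

Rearranging, 16(x² + 4x) + 25(y² - 10y) = 5711.
16(x + 2)² + 25(y - 5)² = 5711 + 64 + 625 = 6400
Divide by 6400: (x + 2)²/400 + (y - 5)²/256 = 1
Ellipse, center (-2, 5), major axis horizontal; a² = 400, b² = 256.
c² = a² - b² = 400 - 256 = 144, so c = 12.
Foci lie on the horizontal axis through the center: (h ± c, k).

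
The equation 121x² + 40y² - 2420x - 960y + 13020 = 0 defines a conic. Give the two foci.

(10, 3) and (10, 21)

121(x² - 20x) + 40(y² - 24y) = -13020
Complete the square: 121(x - 10)² + 40(y - 12)² = -13020 + 12100 + 5760 = 4840
Divide through by 4840 to get (x - 10)²/40 + (y - 12)²/121 = 1.
Ellipse, center (10, 12), major axis vertical; a² = 121, b² = 40.
c² = a² - b² = 121 - 40 = 81, so c = 9.
Foci lie on the vertical axis through the center: (h, k ± c).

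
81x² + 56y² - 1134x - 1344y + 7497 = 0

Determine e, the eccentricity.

81(x² - 14x) + 56(y² - 24y) = -7497
Complete the square in x and y: 81(x - 7)² + 56(y - 12)² = -7497 + 3969 + 8064 = 4536
Divide by 4536: (x - 7)²/56 + (y - 12)²/81 = 1
Ellipse, center (7, 12), major axis vertical; a² = 81, b² = 56.
c² = a² - b² = 25, so c = 5.
e = c/a = 5/9.

e = 5/9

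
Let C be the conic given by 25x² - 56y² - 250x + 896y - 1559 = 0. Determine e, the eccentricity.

Group: 25(x² - 10x) -56(y² - 16y) = 1559
Completing the square gives 25(x - 5)² -56(y - 8)² = 1559 + 625 - 3584 = -1400.
Dividing both sides by -1400: (y - 8)²/25 - (x - 5)²/56 = 1
Hyperbola, center (5, 8), transverse axis vertical; a² = 25, b² = 56.
c² = a² + b² = 81, so c = 9.
e = c/a = 9/5.

e = 9/5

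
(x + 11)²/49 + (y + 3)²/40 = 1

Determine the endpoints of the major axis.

Center (-11, -3). The larger denominator 49 sits under the x-term, so the major axis is horizontal; a² = 49, b² = 40.
a = 7. Vertices at (h ± a, k).

(-18, -3) and (-4, -3)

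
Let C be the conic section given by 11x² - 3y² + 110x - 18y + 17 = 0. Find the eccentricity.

11(x² + 10x) -3(y² + 6y) = -17
Complete the square in x and y: 11(x + 5)² -3(y + 3)² = -17 + 275 - 27 = 231
Divide by 231: (x + 5)²/21 - (y + 3)²/77 = 1
Hyperbola, center (-5, -3), transverse axis horizontal; a² = 21, b² = 77.
c² = a² + b² = 98, so c = 7√2.
e = c/a = 7√2/√21 = √42/3.

e = √42/3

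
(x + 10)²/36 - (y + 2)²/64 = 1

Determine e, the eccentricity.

Center (-10, -2). The positive term is the x-term, so the transverse axis is horizontal; a² = 36, b² = 64.
c² = a² + b² = 100, so c = 10.
e = c/a = 10/6 = 5/3.

e = 5/3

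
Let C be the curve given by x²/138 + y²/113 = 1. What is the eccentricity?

e = 5√138/138

Center (0, 0). The larger denominator 138 sits under the x-term, so the major axis is horizontal; a² = 138, b² = 113.
c² = a² - b² = 25, so c = 5.
e = c/a = 5/√138 = 5√138/138.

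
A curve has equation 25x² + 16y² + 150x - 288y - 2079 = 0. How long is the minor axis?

25(x² + 6x) + 16(y² - 18y) = 2079
Completing the square gives 25(x + 3)² + 16(y - 9)² = 2079 + 225 + 1296 = 3600.
Divide by 3600: (x + 3)²/144 + (y - 9)²/225 = 1
Ellipse, center (-3, 9), major axis vertical; a² = 225, b² = 144.
b² = 144 so b = 12; the minor axis has length 2b = 24.

24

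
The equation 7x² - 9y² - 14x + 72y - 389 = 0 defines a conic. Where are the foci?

(-7, 4) and (9, 4)

Group: 7(x² - 2x) -9(y² - 8y) = 389
7(x - 1)² -9(y - 4)² = 389 + 7 - 144 = 252
Dividing both sides by 252: (x - 1)²/36 - (y - 4)²/28 = 1
Hyperbola, center (1, 4), transverse axis horizontal; a² = 36, b² = 28.
c² = a² + b² = 36 + 28 = 64, so c = 8.
Foci lie on the horizontal axis through the center: (h ± c, k).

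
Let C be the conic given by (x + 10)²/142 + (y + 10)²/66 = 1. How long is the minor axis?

2√66

Center (-10, -10). The larger denominator 142 sits under the x-term, so the major axis is horizontal; a² = 142, b² = 66.
b² = 66 so b = √66; the minor axis has length 2b = 2√66.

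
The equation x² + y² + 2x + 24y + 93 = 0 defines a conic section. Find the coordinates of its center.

(-1, -12)

Group: (x² + 2x) + (y² + 24y) = -93
(x + 1)² + (y + 12)² = -93 + 1 + 144 = 52
So (x + 1)² + (y + 12)² = 52.
Circle centered at (-1, -12) with r² = 52.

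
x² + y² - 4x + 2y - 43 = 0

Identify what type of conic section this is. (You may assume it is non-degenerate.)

circle

No xy term. Coefficients of x² and y² are A = 1, C = 1.
A = C (same sign) ⇒ circle.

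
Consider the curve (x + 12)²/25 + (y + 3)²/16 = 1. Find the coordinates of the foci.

Center (-12, -3). The larger denominator 25 sits under the x-term, so the major axis is horizontal; a² = 25, b² = 16.
c² = a² - b² = 25 - 16 = 9, so c = 3.
Foci lie on the horizontal axis through the center: (h ± c, k).

(-15, -3) and (-9, -3)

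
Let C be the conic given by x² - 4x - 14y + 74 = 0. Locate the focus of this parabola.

Only x is squared. Complete the square in x: (x - 2)² = 14(y - 5).
Vertex (2, 5); 4p = 14 so p = 7/2. Opens up.
Focus is p units from the vertex along the axis: (h, k + p).

(2, 17/2)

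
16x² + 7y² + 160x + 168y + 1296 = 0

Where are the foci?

Collect terms: 16(x² + 10x) + 7(y² + 24y) = -1296
Complete the square: 16(x + 5)² + 7(y + 12)² = -1296 + 400 + 1008 = 112
Dividing both sides by 112: (x + 5)²/7 + (y + 12)²/16 = 1
Ellipse, center (-5, -12), major axis vertical; a² = 16, b² = 7.
c² = a² - b² = 16 - 7 = 9, so c = 3.
Foci lie on the vertical axis through the center: (h, k ± c).

(-5, -15) and (-5, -9)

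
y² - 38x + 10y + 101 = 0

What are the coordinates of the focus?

(23/2, -5)

Only y is squared. Complete the square in y: (y + 5)² = 38(x - 2).
Vertex (2, -5); 4p = 38 so p = 19/2. Opens right.
Focus is p units from the vertex along the axis: (h + p, k).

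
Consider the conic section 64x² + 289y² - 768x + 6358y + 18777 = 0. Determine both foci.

(-9, -11) and (21, -11)

Group the x- and y-terms: 64(x² - 12x) + 289(y² + 22y) = -18777
Complete the square in x and y: 64(x - 6)² + 289(y + 11)² = -18777 + 2304 + 34969 = 18496
Dividing both sides by 18496: (x - 6)²/289 + (y + 11)²/64 = 1
Ellipse, center (6, -11), major axis horizontal; a² = 289, b² = 64.
c² = a² - b² = 289 - 64 = 225, so c = 15.
Foci lie on the horizontal axis through the center: (h ± c, k).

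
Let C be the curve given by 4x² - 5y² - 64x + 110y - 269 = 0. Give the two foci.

Group: 4(x² - 16x) -5(y² - 22y) = 269
Completing the square gives 4(x - 8)² -5(y - 11)² = 269 + 256 - 605 = -80.
Divide through by -80 to get (y - 11)²/16 - (x - 8)²/20 = 1.
Hyperbola, center (8, 11), transverse axis vertical; a² = 16, b² = 20.
c² = a² + b² = 16 + 20 = 36, so c = 6.
Foci lie on the vertical axis through the center: (h, k ± c).

(8, 5) and (8, 17)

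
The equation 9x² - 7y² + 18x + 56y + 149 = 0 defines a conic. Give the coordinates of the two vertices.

(-1, -2) and (-1, 10)

Group: 9(x² + 2x) -7(y² - 8y) = -149
Completing the square gives 9(x + 1)² -7(y - 4)² = -149 + 9 - 112 = -252.
Divide through by -252 to get (y - 4)²/36 - (x + 1)²/28 = 1.
Hyperbola, center (-1, 4), transverse axis vertical; a² = 36, b² = 28.
a = 6. Vertices at (h, k ± a).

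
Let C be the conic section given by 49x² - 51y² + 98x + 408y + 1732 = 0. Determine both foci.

(-1, -6) and (-1, 14)

49(x² + 2x) -51(y² - 8y) = -1732
Completing the square gives 49(x + 1)² -51(y - 4)² = -1732 + 49 - 816 = -2499.
Divide by -2499: (y - 4)²/49 - (x + 1)²/51 = 1
Hyperbola, center (-1, 4), transverse axis vertical; a² = 49, b² = 51.
c² = a² + b² = 49 + 51 = 100, so c = 10.
Foci lie on the vertical axis through the center: (h, k ± c).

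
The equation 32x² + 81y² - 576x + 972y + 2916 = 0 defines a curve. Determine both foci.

32(x² - 18x) + 81(y² + 12y) = -2916
32(x - 9)² + 81(y + 6)² = -2916 + 2592 + 2916 = 2592
Divide by 2592: (x - 9)²/81 + (y + 6)²/32 = 1
Ellipse, center (9, -6), major axis horizontal; a² = 81, b² = 32.
c² = a² - b² = 81 - 32 = 49, so c = 7.
Foci lie on the horizontal axis through the center: (h ± c, k).

(2, -6) and (16, -6)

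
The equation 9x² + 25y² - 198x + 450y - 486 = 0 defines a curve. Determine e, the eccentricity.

Group: 9(x² - 22x) + 25(y² + 18y) = 486
9(x - 11)² + 25(y + 9)² = 486 + 1089 + 2025 = 3600
Dividing both sides by 3600: (x - 11)²/400 + (y + 9)²/144 = 1
Ellipse, center (11, -9), major axis horizontal; a² = 400, b² = 144.
c² = a² - b² = 256, so c = 16.
e = c/a = 16/20 = 4/5.

e = 4/5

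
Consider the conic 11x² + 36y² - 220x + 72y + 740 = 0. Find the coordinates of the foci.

Group the x- and y-terms: 11(x² - 20x) + 36(y² + 2y) = -740
Complete the square: 11(x - 10)² + 36(y + 1)² = -740 + 1100 + 36 = 396
Divide through by 396 to get (x - 10)²/36 + (y + 1)²/11 = 1.
Ellipse, center (10, -1), major axis horizontal; a² = 36, b² = 11.
c² = a² - b² = 36 - 11 = 25, so c = 5.
Foci lie on the horizontal axis through the center: (h ± c, k).

(5, -1) and (15, -1)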